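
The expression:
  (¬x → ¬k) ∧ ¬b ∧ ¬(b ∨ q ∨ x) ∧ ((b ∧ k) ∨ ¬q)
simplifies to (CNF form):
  ¬b ∧ ¬k ∧ ¬q ∧ ¬x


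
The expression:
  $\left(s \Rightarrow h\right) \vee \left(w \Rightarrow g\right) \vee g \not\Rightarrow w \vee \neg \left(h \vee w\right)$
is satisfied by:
  {g: True, h: True, s: False, w: False}
  {g: True, s: False, h: False, w: False}
  {h: True, g: False, s: False, w: False}
  {g: False, s: False, h: False, w: False}
  {w: True, g: True, h: True, s: False}
  {w: True, g: True, s: False, h: False}
  {w: True, h: True, g: False, s: False}
  {w: True, g: False, s: False, h: False}
  {g: True, s: True, h: True, w: False}
  {g: True, s: True, w: False, h: False}
  {s: True, h: True, w: False, g: False}
  {s: True, w: False, h: False, g: False}
  {g: True, s: True, w: True, h: True}
  {g: True, s: True, w: True, h: False}
  {s: True, w: True, h: True, g: False}


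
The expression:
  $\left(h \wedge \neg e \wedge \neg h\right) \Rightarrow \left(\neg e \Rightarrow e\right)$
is always true.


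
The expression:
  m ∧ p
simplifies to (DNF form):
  m ∧ p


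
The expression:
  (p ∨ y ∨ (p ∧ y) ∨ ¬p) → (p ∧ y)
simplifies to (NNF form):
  p ∧ y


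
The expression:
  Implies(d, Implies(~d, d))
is always true.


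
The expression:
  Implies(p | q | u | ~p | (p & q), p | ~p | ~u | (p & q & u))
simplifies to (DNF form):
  True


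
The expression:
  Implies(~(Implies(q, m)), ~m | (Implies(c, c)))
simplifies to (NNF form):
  True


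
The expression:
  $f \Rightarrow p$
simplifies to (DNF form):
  $p \vee \neg f$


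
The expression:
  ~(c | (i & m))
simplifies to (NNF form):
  ~c & (~i | ~m)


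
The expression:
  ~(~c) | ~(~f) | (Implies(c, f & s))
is always true.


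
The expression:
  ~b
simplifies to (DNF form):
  ~b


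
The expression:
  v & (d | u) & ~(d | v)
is never true.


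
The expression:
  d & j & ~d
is never true.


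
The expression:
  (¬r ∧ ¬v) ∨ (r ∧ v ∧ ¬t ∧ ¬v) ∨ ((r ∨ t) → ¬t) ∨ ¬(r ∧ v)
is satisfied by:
  {v: False, t: False, r: False}
  {r: True, v: False, t: False}
  {t: True, v: False, r: False}
  {r: True, t: True, v: False}
  {v: True, r: False, t: False}
  {r: True, v: True, t: False}
  {t: True, v: True, r: False}


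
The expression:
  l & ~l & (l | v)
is never true.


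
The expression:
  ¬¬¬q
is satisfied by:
  {q: False}


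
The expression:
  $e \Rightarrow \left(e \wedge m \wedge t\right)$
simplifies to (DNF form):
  $\left(m \wedge t\right) \vee \neg e$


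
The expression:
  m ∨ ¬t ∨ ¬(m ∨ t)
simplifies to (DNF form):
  m ∨ ¬t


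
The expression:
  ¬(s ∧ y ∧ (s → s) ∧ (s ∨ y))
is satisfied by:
  {s: False, y: False}
  {y: True, s: False}
  {s: True, y: False}


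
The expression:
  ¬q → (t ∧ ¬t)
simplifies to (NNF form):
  q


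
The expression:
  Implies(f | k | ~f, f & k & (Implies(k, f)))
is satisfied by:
  {f: True, k: True}


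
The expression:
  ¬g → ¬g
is always true.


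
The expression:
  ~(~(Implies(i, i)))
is always true.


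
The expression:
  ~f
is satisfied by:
  {f: False}


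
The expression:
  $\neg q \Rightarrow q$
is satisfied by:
  {q: True}


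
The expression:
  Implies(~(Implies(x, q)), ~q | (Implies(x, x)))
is always true.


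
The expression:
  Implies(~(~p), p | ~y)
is always true.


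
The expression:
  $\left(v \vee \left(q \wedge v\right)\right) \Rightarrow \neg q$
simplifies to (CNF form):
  $\neg q \vee \neg v$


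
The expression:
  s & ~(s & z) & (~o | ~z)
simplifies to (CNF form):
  s & ~z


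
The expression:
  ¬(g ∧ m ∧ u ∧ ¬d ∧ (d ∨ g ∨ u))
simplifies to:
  d ∨ ¬g ∨ ¬m ∨ ¬u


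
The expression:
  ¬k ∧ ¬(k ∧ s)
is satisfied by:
  {k: False}


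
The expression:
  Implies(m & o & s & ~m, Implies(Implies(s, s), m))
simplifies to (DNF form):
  True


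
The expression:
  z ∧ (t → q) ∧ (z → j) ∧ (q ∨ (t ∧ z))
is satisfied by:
  {z: True, j: True, q: True}


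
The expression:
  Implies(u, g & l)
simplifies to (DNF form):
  ~u | (g & l)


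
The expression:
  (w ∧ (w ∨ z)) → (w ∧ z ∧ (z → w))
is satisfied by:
  {z: True, w: False}
  {w: False, z: False}
  {w: True, z: True}


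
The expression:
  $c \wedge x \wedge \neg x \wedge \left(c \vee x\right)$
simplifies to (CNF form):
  $\text{False}$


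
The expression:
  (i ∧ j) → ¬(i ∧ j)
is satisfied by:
  {i: False, j: False}
  {j: True, i: False}
  {i: True, j: False}


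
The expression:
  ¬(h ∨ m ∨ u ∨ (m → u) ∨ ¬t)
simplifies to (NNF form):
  False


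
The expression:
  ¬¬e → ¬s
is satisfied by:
  {s: False, e: False}
  {e: True, s: False}
  {s: True, e: False}


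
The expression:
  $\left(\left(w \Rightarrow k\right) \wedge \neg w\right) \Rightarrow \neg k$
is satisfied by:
  {w: True, k: False}
  {k: False, w: False}
  {k: True, w: True}


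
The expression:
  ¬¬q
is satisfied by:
  {q: True}


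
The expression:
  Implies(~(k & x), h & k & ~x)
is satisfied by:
  {x: True, h: True, k: True}
  {x: True, k: True, h: False}
  {h: True, k: True, x: False}


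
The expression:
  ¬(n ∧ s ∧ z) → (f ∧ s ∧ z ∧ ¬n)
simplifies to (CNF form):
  s ∧ z ∧ (f ∨ n)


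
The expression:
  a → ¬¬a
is always true.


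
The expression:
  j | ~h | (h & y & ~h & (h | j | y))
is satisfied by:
  {j: True, h: False}
  {h: False, j: False}
  {h: True, j: True}


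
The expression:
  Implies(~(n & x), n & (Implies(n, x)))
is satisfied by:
  {x: True, n: True}


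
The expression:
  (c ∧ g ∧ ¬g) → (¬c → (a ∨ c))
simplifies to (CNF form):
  True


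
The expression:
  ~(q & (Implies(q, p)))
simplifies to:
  ~p | ~q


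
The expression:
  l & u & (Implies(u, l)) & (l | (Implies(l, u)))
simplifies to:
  l & u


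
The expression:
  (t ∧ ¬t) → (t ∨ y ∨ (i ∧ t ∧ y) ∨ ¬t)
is always true.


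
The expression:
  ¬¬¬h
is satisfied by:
  {h: False}


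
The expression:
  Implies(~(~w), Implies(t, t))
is always true.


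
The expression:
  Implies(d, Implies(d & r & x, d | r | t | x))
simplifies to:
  True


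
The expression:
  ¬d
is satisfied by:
  {d: False}


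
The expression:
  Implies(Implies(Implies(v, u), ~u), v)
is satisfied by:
  {v: True, u: True}
  {v: True, u: False}
  {u: True, v: False}


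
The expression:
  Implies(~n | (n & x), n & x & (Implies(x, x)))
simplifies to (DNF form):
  n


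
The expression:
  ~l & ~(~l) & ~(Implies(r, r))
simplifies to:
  False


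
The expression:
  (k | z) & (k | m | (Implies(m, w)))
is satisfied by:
  {k: True, z: True}
  {k: True, z: False}
  {z: True, k: False}


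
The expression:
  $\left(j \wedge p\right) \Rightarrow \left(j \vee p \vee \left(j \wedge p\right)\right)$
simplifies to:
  $\text{True}$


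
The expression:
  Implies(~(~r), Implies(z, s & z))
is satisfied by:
  {s: True, z: False, r: False}
  {s: False, z: False, r: False}
  {r: True, s: True, z: False}
  {r: True, s: False, z: False}
  {z: True, s: True, r: False}
  {z: True, s: False, r: False}
  {z: True, r: True, s: True}


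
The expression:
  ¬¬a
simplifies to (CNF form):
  a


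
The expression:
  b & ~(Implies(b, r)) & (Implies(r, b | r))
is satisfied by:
  {b: True, r: False}


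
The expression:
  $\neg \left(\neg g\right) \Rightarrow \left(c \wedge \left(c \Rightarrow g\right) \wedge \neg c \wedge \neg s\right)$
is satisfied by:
  {g: False}


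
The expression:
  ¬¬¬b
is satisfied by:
  {b: False}


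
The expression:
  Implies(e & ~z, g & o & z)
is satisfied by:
  {z: True, e: False}
  {e: False, z: False}
  {e: True, z: True}


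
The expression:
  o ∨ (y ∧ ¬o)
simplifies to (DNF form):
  o ∨ y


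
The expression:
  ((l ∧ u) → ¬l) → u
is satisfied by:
  {u: True}


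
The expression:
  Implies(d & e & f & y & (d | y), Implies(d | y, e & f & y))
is always true.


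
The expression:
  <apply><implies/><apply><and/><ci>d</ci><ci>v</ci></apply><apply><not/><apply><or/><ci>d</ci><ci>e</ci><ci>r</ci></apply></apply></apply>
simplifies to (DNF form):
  <apply><or/><apply><not/><ci>d</ci></apply><apply><not/><ci>v</ci></apply></apply>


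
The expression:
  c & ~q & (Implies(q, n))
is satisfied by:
  {c: True, q: False}


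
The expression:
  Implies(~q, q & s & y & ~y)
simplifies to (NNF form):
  q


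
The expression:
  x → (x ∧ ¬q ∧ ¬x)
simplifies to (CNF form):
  ¬x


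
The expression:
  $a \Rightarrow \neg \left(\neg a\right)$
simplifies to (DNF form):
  $\text{True}$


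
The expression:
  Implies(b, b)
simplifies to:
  True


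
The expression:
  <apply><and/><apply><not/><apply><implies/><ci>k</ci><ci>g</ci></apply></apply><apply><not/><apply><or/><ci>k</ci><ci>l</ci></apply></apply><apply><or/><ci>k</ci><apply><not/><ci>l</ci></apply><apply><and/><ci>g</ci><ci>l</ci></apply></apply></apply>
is never true.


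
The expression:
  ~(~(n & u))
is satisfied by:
  {u: True, n: True}


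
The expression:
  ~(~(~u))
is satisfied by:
  {u: False}


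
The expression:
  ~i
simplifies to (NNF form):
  ~i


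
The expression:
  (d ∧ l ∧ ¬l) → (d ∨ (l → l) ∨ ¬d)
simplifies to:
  True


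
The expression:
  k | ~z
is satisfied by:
  {k: True, z: False}
  {z: False, k: False}
  {z: True, k: True}


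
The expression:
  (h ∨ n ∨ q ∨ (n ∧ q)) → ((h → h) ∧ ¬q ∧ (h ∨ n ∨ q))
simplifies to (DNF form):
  ¬q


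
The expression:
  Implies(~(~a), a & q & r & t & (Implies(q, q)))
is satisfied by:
  {r: True, t: True, q: True, a: False}
  {r: True, t: True, q: False, a: False}
  {r: True, q: True, t: False, a: False}
  {r: True, q: False, t: False, a: False}
  {t: True, q: True, r: False, a: False}
  {t: True, r: False, q: False, a: False}
  {t: False, q: True, r: False, a: False}
  {t: False, r: False, q: False, a: False}
  {r: True, a: True, t: True, q: True}


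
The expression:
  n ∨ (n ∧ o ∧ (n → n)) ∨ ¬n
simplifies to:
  True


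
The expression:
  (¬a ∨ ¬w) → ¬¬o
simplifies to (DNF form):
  o ∨ (a ∧ w)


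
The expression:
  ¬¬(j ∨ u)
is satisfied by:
  {u: True, j: True}
  {u: True, j: False}
  {j: True, u: False}


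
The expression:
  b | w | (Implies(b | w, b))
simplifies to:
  True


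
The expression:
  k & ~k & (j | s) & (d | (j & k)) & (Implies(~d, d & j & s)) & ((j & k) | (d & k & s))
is never true.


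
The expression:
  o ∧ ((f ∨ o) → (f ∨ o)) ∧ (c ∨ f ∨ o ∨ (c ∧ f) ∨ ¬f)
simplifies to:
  o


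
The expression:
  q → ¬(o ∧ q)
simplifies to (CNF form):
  ¬o ∨ ¬q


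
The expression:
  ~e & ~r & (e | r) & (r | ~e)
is never true.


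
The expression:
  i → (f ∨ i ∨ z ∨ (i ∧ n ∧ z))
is always true.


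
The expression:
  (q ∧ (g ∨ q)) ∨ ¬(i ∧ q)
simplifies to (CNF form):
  True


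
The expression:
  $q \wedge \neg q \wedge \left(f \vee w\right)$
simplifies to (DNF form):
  $\text{False}$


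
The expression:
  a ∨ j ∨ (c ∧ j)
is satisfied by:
  {a: True, j: True}
  {a: True, j: False}
  {j: True, a: False}


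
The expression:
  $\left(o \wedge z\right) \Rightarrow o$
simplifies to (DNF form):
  $\text{True}$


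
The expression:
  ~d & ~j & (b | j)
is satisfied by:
  {b: True, d: False, j: False}


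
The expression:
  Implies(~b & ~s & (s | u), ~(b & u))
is always true.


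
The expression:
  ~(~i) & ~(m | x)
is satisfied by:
  {i: True, x: False, m: False}


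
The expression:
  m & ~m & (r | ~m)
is never true.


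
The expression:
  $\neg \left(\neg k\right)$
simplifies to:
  $k$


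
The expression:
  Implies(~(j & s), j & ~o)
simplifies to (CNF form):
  j & (s | ~o)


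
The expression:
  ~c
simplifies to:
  ~c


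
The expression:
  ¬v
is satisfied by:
  {v: False}


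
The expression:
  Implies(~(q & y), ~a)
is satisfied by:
  {q: True, y: True, a: False}
  {q: True, y: False, a: False}
  {y: True, q: False, a: False}
  {q: False, y: False, a: False}
  {a: True, q: True, y: True}


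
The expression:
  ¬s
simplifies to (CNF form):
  ¬s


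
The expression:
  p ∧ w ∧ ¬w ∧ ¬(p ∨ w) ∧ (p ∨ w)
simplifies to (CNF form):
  False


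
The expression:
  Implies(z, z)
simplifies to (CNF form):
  True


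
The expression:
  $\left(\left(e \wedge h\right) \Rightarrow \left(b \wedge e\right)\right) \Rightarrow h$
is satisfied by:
  {h: True}


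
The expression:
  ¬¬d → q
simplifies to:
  q ∨ ¬d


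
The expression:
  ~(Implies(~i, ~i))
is never true.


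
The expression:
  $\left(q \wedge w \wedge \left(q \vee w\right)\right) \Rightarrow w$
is always true.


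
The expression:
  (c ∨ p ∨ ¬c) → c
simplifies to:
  c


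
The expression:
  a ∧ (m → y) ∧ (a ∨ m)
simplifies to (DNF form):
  (a ∧ y) ∨ (a ∧ ¬m)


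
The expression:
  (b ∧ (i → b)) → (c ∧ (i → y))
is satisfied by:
  {y: True, c: True, i: False, b: False}
  {c: True, y: False, i: False, b: False}
  {y: True, i: True, c: True, b: False}
  {i: True, c: True, y: False, b: False}
  {y: True, c: False, i: False, b: False}
  {y: False, c: False, i: False, b: False}
  {y: True, i: True, c: False, b: False}
  {i: True, y: False, c: False, b: False}
  {b: True, y: True, c: True, i: False}
  {b: True, c: True, y: False, i: False}
  {y: True, b: True, i: True, c: True}


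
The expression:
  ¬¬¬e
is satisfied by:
  {e: False}


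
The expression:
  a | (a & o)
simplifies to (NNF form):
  a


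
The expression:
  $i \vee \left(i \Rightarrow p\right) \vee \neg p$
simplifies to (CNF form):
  $\text{True}$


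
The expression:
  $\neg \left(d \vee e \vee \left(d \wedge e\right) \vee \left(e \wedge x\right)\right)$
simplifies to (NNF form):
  $\neg d \wedge \neg e$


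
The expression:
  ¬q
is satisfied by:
  {q: False}


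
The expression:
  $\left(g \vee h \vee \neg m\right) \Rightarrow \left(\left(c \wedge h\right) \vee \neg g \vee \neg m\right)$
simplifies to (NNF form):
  $\left(c \wedge h\right) \vee \neg g \vee \neg m$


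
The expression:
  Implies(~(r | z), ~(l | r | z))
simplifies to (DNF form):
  r | z | ~l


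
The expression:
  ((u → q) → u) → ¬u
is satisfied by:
  {u: False}


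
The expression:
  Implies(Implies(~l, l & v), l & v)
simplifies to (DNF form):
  v | ~l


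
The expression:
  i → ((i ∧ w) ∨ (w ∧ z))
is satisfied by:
  {w: True, i: False}
  {i: False, w: False}
  {i: True, w: True}


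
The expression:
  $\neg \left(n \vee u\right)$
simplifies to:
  $\neg n \wedge \neg u$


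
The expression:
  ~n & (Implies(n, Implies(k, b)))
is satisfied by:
  {n: False}


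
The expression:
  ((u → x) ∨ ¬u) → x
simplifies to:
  u ∨ x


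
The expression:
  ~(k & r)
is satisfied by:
  {k: False, r: False}
  {r: True, k: False}
  {k: True, r: False}


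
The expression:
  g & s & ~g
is never true.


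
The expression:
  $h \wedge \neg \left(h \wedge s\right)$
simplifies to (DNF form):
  $h \wedge \neg s$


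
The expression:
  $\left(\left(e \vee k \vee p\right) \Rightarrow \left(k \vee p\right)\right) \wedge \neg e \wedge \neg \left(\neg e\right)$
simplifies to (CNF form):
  $\text{False}$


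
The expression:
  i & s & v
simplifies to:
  i & s & v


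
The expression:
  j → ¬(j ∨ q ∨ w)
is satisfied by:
  {j: False}


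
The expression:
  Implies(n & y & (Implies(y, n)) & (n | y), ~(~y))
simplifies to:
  True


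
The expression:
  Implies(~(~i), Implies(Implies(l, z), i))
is always true.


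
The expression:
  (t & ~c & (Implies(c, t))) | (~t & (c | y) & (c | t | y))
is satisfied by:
  {y: True, c: False, t: False}
  {t: True, y: True, c: False}
  {t: True, y: False, c: False}
  {c: True, y: True, t: False}
  {c: True, y: False, t: False}


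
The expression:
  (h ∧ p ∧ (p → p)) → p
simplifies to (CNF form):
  True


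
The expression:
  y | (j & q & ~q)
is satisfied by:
  {y: True}


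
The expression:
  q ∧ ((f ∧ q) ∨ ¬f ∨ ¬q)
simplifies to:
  q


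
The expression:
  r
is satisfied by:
  {r: True}


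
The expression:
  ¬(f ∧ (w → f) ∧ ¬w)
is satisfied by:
  {w: True, f: False}
  {f: False, w: False}
  {f: True, w: True}


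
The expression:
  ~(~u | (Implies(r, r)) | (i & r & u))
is never true.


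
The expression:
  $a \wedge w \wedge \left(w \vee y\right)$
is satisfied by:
  {a: True, w: True}


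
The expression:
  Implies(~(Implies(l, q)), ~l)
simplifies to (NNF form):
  q | ~l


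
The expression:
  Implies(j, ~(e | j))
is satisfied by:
  {j: False}


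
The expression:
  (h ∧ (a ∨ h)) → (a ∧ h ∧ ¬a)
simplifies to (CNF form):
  ¬h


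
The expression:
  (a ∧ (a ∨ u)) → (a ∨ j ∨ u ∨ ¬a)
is always true.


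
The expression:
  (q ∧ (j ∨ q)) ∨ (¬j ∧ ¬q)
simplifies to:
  q ∨ ¬j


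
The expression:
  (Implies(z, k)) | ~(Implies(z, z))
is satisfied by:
  {k: True, z: False}
  {z: False, k: False}
  {z: True, k: True}


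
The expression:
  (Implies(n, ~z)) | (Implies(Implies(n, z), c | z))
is always true.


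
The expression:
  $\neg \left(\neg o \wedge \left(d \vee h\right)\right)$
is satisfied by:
  {o: True, d: False, h: False}
  {o: True, h: True, d: False}
  {o: True, d: True, h: False}
  {o: True, h: True, d: True}
  {h: False, d: False, o: False}


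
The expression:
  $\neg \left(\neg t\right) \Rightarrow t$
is always true.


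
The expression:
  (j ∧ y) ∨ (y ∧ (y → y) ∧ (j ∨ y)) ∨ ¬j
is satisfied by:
  {y: True, j: False}
  {j: False, y: False}
  {j: True, y: True}


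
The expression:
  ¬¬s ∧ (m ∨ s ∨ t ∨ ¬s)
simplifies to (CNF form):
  s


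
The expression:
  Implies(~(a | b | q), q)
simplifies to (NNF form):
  a | b | q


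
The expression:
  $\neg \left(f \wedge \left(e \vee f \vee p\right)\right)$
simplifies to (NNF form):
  $\neg f$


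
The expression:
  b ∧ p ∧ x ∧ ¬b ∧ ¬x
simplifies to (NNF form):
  False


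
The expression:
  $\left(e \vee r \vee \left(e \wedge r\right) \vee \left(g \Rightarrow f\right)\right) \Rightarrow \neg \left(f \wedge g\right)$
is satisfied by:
  {g: False, f: False}
  {f: True, g: False}
  {g: True, f: False}


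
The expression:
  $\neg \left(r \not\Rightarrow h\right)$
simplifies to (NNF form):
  $h \vee \neg r$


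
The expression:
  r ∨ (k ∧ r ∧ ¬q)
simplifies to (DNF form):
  r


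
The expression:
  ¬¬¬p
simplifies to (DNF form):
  ¬p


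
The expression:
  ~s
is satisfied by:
  {s: False}


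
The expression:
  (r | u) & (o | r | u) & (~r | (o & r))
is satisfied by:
  {u: True, o: True, r: False}
  {u: True, o: False, r: False}
  {r: True, u: True, o: True}
  {r: True, o: True, u: False}


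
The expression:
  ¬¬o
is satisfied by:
  {o: True}


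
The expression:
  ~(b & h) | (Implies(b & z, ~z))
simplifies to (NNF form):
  ~b | ~h | ~z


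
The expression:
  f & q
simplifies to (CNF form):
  f & q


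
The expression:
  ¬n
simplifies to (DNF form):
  ¬n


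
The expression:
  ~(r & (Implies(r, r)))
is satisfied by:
  {r: False}


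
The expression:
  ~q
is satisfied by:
  {q: False}


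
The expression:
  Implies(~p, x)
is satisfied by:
  {x: True, p: True}
  {x: True, p: False}
  {p: True, x: False}


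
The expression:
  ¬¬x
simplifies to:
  x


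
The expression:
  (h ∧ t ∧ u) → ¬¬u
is always true.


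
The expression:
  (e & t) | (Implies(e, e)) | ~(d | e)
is always true.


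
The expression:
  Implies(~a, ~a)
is always true.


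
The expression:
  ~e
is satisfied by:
  {e: False}


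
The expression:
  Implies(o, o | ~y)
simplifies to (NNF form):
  True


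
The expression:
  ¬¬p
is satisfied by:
  {p: True}


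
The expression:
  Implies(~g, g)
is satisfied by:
  {g: True}


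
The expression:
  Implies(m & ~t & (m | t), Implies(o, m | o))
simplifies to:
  True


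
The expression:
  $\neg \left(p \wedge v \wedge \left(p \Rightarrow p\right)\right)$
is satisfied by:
  {p: False, v: False}
  {v: True, p: False}
  {p: True, v: False}


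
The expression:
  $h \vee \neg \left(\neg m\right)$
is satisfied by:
  {m: True, h: True}
  {m: True, h: False}
  {h: True, m: False}


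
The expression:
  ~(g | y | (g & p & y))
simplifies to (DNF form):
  ~g & ~y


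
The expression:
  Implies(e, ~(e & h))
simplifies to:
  ~e | ~h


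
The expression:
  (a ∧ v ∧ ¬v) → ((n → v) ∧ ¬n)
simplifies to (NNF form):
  True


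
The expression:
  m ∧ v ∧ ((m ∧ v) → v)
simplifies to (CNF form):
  m ∧ v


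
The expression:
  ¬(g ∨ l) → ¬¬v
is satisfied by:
  {v: True, l: True, g: True}
  {v: True, l: True, g: False}
  {v: True, g: True, l: False}
  {v: True, g: False, l: False}
  {l: True, g: True, v: False}
  {l: True, g: False, v: False}
  {g: True, l: False, v: False}


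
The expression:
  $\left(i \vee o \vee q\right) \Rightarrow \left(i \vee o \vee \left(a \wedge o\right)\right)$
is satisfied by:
  {i: True, o: True, q: False}
  {i: True, q: False, o: False}
  {o: True, q: False, i: False}
  {o: False, q: False, i: False}
  {i: True, o: True, q: True}
  {i: True, q: True, o: False}
  {o: True, q: True, i: False}


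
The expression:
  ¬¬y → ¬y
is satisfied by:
  {y: False}


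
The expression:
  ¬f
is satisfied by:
  {f: False}


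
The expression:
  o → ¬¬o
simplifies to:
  True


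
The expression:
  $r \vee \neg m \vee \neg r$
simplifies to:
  $\text{True}$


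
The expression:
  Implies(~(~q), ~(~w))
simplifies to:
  w | ~q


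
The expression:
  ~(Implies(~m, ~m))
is never true.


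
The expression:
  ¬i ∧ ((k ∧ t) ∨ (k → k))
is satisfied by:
  {i: False}


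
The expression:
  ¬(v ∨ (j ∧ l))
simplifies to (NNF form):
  ¬v ∧ (¬j ∨ ¬l)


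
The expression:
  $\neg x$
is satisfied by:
  {x: False}


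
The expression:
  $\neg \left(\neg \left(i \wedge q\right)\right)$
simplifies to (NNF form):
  $i \wedge q$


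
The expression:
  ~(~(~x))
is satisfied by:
  {x: False}


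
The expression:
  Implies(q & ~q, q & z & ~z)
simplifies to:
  True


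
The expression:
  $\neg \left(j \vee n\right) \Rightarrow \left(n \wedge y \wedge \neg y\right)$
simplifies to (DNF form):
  $j \vee n$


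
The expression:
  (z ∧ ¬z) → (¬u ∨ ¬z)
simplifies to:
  True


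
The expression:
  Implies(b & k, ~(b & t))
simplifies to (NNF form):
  ~b | ~k | ~t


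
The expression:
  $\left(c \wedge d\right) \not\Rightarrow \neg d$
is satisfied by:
  {c: True, d: True}


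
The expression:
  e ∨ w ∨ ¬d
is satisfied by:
  {e: True, w: True, d: False}
  {e: True, w: False, d: False}
  {w: True, e: False, d: False}
  {e: False, w: False, d: False}
  {d: True, e: True, w: True}
  {d: True, e: True, w: False}
  {d: True, w: True, e: False}


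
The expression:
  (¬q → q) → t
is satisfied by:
  {t: True, q: False}
  {q: False, t: False}
  {q: True, t: True}


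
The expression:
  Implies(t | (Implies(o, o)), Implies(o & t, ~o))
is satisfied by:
  {o: False, t: False}
  {t: True, o: False}
  {o: True, t: False}


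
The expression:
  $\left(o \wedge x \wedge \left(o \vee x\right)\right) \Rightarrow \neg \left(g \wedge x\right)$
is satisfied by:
  {g: False, o: False, x: False}
  {x: True, g: False, o: False}
  {o: True, g: False, x: False}
  {x: True, o: True, g: False}
  {g: True, x: False, o: False}
  {x: True, g: True, o: False}
  {o: True, g: True, x: False}


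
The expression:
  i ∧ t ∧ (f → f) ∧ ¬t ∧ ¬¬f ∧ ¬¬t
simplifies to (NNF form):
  False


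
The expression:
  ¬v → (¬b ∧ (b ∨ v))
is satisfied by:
  {v: True}


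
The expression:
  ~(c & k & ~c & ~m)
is always true.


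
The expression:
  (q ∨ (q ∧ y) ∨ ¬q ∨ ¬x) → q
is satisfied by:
  {q: True}


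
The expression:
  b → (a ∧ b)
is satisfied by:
  {a: True, b: False}
  {b: False, a: False}
  {b: True, a: True}


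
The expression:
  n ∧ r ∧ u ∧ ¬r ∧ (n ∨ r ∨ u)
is never true.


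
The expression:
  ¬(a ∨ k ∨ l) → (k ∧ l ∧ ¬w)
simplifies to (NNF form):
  a ∨ k ∨ l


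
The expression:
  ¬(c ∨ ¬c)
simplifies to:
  False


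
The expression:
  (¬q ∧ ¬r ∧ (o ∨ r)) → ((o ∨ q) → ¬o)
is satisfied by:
  {r: True, q: True, o: False}
  {r: True, o: False, q: False}
  {q: True, o: False, r: False}
  {q: False, o: False, r: False}
  {r: True, q: True, o: True}
  {r: True, o: True, q: False}
  {q: True, o: True, r: False}


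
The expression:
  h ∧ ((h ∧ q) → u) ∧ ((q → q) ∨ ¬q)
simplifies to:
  h ∧ (u ∨ ¬q)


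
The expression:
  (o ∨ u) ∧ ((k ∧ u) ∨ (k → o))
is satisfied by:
  {o: True, u: True}
  {o: True, u: False}
  {u: True, o: False}


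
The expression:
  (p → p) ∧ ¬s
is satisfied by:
  {s: False}


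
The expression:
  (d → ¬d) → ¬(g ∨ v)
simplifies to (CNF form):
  (d ∨ ¬g) ∧ (d ∨ ¬v)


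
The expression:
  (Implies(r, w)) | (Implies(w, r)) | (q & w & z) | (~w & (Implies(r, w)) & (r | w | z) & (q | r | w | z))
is always true.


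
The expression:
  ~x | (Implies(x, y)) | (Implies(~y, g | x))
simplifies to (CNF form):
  True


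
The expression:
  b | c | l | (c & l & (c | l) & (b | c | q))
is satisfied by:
  {b: True, l: True, c: True}
  {b: True, l: True, c: False}
  {b: True, c: True, l: False}
  {b: True, c: False, l: False}
  {l: True, c: True, b: False}
  {l: True, c: False, b: False}
  {c: True, l: False, b: False}


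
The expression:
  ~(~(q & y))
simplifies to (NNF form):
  q & y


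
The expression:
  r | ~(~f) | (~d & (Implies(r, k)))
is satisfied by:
  {r: True, f: True, d: False}
  {r: True, f: False, d: False}
  {f: True, r: False, d: False}
  {r: False, f: False, d: False}
  {r: True, d: True, f: True}
  {r: True, d: True, f: False}
  {d: True, f: True, r: False}


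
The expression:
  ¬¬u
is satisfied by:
  {u: True}


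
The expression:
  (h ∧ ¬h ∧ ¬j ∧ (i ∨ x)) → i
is always true.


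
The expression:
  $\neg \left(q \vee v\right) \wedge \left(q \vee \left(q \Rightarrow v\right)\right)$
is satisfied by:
  {q: False, v: False}


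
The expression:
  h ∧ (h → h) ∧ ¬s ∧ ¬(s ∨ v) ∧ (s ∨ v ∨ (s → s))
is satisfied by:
  {h: True, v: False, s: False}


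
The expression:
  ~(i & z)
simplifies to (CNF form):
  ~i | ~z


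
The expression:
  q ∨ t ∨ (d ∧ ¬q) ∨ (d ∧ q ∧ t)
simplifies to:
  d ∨ q ∨ t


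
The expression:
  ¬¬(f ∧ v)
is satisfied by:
  {f: True, v: True}


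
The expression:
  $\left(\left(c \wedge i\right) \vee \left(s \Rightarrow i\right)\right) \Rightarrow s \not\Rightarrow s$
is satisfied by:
  {s: True, i: False}


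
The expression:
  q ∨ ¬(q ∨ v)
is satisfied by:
  {q: True, v: False}
  {v: False, q: False}
  {v: True, q: True}


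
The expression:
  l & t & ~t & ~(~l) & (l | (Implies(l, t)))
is never true.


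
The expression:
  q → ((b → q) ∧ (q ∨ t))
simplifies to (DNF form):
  True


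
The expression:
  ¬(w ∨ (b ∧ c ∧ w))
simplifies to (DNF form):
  ¬w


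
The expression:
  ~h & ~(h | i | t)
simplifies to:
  ~h & ~i & ~t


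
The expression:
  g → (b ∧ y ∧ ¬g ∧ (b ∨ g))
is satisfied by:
  {g: False}


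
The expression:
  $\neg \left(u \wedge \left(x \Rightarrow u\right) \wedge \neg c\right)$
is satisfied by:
  {c: True, u: False}
  {u: False, c: False}
  {u: True, c: True}


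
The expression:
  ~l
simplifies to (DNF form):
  ~l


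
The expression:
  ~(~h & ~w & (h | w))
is always true.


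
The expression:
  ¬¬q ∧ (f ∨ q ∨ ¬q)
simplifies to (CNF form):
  q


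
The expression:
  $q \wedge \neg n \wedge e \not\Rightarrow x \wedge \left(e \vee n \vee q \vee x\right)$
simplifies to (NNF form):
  $e \wedge q \wedge \neg n \wedge \neg x$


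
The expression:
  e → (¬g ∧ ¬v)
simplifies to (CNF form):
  (¬e ∨ ¬g) ∧ (¬e ∨ ¬v)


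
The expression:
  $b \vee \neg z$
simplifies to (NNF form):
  $b \vee \neg z$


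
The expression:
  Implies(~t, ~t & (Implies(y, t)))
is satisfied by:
  {t: True, y: False}
  {y: False, t: False}
  {y: True, t: True}


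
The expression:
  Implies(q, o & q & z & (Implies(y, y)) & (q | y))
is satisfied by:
  {o: True, z: True, q: False}
  {o: True, z: False, q: False}
  {z: True, o: False, q: False}
  {o: False, z: False, q: False}
  {o: True, q: True, z: True}


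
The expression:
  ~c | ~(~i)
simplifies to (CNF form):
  i | ~c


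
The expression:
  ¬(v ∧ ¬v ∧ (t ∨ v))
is always true.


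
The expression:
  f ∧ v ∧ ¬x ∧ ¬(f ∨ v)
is never true.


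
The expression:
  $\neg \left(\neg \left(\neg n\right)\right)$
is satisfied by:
  {n: False}


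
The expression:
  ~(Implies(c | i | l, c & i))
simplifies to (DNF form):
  (c & ~i) | (i & ~c) | (l & ~c)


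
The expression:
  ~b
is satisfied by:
  {b: False}


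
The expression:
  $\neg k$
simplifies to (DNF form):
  $\neg k$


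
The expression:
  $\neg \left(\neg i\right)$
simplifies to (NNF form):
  $i$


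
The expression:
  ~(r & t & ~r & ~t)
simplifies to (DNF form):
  True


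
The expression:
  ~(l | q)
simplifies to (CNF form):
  ~l & ~q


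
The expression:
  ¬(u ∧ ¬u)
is always true.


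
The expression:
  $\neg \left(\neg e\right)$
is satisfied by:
  {e: True}


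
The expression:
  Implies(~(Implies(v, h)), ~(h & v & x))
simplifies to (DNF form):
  True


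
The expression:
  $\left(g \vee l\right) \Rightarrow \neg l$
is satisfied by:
  {l: False}


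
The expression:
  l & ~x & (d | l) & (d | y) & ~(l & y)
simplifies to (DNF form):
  d & l & ~x & ~y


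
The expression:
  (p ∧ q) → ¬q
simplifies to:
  ¬p ∨ ¬q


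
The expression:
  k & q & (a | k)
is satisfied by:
  {q: True, k: True}


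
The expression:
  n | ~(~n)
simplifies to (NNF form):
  n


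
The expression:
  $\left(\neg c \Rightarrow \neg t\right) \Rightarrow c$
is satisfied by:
  {t: True, c: True}
  {t: True, c: False}
  {c: True, t: False}


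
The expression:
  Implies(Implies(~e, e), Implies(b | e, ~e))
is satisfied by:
  {e: False}


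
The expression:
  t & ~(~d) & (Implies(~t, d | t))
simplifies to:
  d & t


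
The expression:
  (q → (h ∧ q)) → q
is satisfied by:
  {q: True}


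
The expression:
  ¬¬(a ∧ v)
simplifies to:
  a ∧ v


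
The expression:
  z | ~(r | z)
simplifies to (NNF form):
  z | ~r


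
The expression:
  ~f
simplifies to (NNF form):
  ~f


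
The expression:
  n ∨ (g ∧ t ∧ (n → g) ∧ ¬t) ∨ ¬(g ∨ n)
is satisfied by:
  {n: True, g: False}
  {g: False, n: False}
  {g: True, n: True}


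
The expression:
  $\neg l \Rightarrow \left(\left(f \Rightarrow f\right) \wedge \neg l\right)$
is always true.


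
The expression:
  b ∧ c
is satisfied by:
  {c: True, b: True}


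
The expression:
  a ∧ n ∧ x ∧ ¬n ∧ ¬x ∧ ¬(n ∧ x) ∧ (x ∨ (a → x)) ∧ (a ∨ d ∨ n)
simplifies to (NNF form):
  False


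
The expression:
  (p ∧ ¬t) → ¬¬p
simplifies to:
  True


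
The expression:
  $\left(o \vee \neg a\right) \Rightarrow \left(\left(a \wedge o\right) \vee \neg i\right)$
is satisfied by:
  {a: True, i: False}
  {i: False, a: False}
  {i: True, a: True}


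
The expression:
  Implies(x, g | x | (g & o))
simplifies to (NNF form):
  True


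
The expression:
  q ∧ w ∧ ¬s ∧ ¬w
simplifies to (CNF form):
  False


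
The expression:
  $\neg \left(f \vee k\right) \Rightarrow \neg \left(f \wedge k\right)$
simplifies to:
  $\text{True}$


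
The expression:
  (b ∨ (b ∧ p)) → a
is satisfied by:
  {a: True, b: False}
  {b: False, a: False}
  {b: True, a: True}


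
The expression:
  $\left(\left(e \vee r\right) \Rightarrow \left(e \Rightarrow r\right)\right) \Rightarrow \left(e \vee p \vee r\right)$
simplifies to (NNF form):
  $e \vee p \vee r$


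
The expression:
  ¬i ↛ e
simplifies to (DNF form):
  e ∨ ¬i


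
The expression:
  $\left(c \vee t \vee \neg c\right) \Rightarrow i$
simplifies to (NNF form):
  $i$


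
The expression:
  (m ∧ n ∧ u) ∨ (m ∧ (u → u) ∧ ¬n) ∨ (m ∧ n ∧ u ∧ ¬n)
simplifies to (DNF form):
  (m ∧ u) ∨ (m ∧ ¬n)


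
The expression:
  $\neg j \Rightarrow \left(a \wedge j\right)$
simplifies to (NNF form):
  $j$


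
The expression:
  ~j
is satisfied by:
  {j: False}


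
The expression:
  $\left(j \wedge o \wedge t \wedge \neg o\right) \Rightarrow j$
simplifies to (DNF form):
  $\text{True}$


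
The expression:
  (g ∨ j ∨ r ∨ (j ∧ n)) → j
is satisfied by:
  {j: True, r: False, g: False}
  {j: True, g: True, r: False}
  {j: True, r: True, g: False}
  {j: True, g: True, r: True}
  {g: False, r: False, j: False}


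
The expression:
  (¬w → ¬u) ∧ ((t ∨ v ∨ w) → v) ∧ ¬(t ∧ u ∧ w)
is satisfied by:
  {v: True, u: False, w: False, t: False}
  {v: True, w: True, u: False, t: False}
  {v: False, u: False, w: False, t: False}
  {t: True, v: True, u: False, w: False}
  {t: True, v: True, w: True, u: False}
  {v: True, w: True, u: True, t: False}


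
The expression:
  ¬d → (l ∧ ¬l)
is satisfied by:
  {d: True}


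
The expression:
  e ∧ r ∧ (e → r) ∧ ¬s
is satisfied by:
  {e: True, r: True, s: False}


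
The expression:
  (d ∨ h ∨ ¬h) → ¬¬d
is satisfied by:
  {d: True}


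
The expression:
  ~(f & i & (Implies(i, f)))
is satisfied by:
  {i: False, f: False}
  {f: True, i: False}
  {i: True, f: False}


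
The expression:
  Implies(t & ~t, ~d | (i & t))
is always true.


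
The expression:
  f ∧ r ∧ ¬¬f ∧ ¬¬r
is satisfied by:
  {r: True, f: True}


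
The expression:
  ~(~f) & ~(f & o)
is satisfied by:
  {f: True, o: False}


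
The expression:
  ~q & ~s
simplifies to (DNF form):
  ~q & ~s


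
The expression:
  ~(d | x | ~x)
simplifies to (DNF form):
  False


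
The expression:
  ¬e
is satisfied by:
  {e: False}


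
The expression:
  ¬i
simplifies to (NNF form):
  ¬i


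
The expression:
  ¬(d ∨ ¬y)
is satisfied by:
  {y: True, d: False}


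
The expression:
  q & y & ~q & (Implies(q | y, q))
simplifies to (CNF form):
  False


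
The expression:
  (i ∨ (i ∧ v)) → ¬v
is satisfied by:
  {v: False, i: False}
  {i: True, v: False}
  {v: True, i: False}


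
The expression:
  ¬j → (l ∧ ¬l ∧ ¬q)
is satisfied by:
  {j: True}


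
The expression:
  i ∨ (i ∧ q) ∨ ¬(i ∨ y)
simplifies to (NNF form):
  i ∨ ¬y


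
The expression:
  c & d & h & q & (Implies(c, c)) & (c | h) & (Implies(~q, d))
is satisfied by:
  {h: True, c: True, d: True, q: True}


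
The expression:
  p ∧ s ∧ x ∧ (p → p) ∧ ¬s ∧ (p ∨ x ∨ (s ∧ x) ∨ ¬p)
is never true.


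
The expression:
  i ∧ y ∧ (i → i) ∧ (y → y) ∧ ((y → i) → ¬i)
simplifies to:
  False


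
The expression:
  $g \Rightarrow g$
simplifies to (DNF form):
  $\text{True}$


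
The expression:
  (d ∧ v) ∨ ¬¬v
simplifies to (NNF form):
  v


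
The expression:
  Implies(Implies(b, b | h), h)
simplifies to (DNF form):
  h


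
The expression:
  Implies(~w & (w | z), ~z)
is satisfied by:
  {w: True, z: False}
  {z: False, w: False}
  {z: True, w: True}


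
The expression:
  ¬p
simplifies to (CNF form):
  ¬p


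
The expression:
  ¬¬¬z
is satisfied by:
  {z: False}


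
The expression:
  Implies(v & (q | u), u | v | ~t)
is always true.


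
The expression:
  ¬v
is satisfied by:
  {v: False}


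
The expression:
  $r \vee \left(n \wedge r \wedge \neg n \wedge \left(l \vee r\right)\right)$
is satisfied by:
  {r: True}


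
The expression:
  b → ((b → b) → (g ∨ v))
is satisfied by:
  {v: True, g: True, b: False}
  {v: True, g: False, b: False}
  {g: True, v: False, b: False}
  {v: False, g: False, b: False}
  {b: True, v: True, g: True}
  {b: True, v: True, g: False}
  {b: True, g: True, v: False}


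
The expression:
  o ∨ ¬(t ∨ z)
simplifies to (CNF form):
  (o ∨ ¬t) ∧ (o ∨ ¬z)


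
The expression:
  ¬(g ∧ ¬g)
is always true.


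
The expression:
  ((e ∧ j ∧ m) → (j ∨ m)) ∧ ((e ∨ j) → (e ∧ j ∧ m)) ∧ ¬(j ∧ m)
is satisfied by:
  {e: False, j: False}


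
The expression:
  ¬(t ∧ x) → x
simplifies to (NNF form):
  x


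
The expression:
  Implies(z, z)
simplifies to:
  True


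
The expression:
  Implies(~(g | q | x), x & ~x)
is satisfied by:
  {x: True, q: True, g: True}
  {x: True, q: True, g: False}
  {x: True, g: True, q: False}
  {x: True, g: False, q: False}
  {q: True, g: True, x: False}
  {q: True, g: False, x: False}
  {g: True, q: False, x: False}


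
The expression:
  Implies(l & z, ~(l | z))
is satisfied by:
  {l: False, z: False}
  {z: True, l: False}
  {l: True, z: False}


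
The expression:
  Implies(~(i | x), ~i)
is always true.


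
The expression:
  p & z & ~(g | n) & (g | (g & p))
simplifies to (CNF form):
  False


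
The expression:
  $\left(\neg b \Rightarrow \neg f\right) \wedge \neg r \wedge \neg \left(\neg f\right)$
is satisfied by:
  {b: True, f: True, r: False}


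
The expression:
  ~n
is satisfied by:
  {n: False}


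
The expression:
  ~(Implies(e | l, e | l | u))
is never true.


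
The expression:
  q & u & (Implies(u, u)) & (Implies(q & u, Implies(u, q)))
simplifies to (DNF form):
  q & u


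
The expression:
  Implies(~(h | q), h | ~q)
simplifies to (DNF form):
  True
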